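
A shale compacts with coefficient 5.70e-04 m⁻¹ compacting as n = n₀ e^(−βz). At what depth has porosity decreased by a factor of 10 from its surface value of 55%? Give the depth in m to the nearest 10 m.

4040 m

Working in km (1 km = 1000 m; β in km⁻¹ = β in m⁻¹ × 1000):
n/n₀ = 1/10 ⇒ exp(−β·z) = 1/10 ⇒ z = ln(10) / β
z = 2.3026 / 0.57 = 4.040 km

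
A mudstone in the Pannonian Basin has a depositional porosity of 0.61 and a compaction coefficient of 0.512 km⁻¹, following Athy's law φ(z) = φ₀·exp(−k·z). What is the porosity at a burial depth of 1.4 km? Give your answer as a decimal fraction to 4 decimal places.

φ = φ₀·exp(−k·z) = 0.61 × exp(−0.512 × 1.4) = 0.61 × exp(−0.7168)
  = 0.61 × 0.4883 = 0.2979

0.2979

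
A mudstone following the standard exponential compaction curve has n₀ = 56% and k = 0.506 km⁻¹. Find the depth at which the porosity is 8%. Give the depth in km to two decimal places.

3.85 km

Invert Athy's law: Z = ln(n₀/n) / k
Z = ln(0.56/0.08) / 0.506 = ln(7) / 0.506 = 1.9459 / 0.506 = 3.846 km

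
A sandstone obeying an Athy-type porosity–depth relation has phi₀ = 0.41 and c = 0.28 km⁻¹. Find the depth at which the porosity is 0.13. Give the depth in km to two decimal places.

4.10 km

Invert Athy's law: d = ln(phi₀/phi) / c
d = ln(0.41/0.13) / 0.28 = ln(3.154) / 0.28 = 1.1486 / 0.28 = 4.102 km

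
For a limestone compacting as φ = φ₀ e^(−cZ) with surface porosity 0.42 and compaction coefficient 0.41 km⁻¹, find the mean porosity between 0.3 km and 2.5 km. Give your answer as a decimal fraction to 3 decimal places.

⟨φ⟩ = (1/(Z₂−Z₁)) ∫ φ₀ e^(−cZ) dZ = φ₀·(e^(−c·Z₁) − e^(−c·Z₂)) / (c·(Z₂−Z₁))
e^(−0.41×0.3) = 0.8843; e^(−0.41×2.5) = 0.3588
⟨φ⟩ = 0.42 × (0.8843 − 0.3588) / (0.41 × 2.2) = 0.42 × 0.5826 = 0.2447

0.245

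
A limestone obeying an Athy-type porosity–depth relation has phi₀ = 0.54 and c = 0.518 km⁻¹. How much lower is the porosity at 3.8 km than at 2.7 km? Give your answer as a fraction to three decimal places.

0.058

phi(2.7) = 0.54·e^(−0.518×2.7) = 0.1333
phi(3.8) = 0.54·e^(−0.518×3.8) = 0.0754
Δphi = 0.1333 − 0.0754 = 0.0579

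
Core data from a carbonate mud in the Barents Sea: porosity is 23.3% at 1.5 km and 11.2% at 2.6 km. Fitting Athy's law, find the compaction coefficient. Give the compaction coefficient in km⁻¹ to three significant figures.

0.666 km⁻¹

Athy: φ(z) = φ₀ e^(−cz) ⇒ φ₁/φ₂ = e^{c(z₂−z₁)} ⇒ c = ln(φ₁/φ₂)/(z₂−z₁)
c = ln(0.233/0.112) / (2.6 − 1.5) = ln(2.08) / 1.1 = 0.7325 / 1.1 = 0.6659 km⁻¹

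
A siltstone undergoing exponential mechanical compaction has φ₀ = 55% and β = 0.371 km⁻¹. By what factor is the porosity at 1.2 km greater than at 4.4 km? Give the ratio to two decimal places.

3.28

φ(d₁)/φ(d₂) = e^(−β·d₁)/e^(−β·d₂) = e^{β(d₂−d₁)}
= exp(0.371 × 3.2) = exp(1.187) = 3.2779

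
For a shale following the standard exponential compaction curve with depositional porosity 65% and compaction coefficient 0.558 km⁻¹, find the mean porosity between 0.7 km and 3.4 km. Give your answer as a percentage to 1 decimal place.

⟨n⟩ = (1/(z₂−z₁)) ∫ n₀ e^(−cz) dz = n₀·(e^(−c·z₁) − e^(−c·z₂)) / (c·(z₂−z₁))
e^(−0.558×0.7) = 0.6767; e^(−0.558×3.4) = 0.1500
⟨n⟩ = 0.65 × (0.6767 − 0.1500) / (0.558 × 2.7) = 0.65 × 0.3496 = 0.2272

22.7%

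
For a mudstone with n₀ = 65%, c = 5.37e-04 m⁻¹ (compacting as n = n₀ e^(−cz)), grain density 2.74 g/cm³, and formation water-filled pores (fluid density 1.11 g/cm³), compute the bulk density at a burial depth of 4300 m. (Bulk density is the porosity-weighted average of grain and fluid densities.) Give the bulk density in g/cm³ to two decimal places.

Working in km (1 km = 1000 m; c in km⁻¹ = c in m⁻¹ × 1000):
Porosity at depth: n = 0.65·exp(−0.537×4.3) = 0.65×0.0994 = 0.0646
Bulk density: ρ_b = (1−n)ρ_g + n·ρ_f = 0.9354×2.74 + 0.0646×1.11
       = 2.563 + 0.072 = 2.635 g/cm³

2.63 g/cm³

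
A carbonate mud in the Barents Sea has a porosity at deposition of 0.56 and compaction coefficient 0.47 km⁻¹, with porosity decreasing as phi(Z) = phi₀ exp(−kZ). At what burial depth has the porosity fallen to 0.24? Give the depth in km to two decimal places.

Invert Athy's law: Z = ln(phi₀/phi) / k
Z = ln(0.56/0.24) / 0.47 = ln(2.333) / 0.47 = 0.8473 / 0.47 = 1.803 km

1.80 km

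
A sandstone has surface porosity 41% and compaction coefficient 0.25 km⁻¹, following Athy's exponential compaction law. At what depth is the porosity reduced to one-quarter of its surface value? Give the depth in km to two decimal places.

5.55 km

phi/phi₀ = 1/4 ⇒ exp(−β·d) = 1/4 ⇒ d = ln(4) / β
d = 1.3863 / 0.25 = 5.545 km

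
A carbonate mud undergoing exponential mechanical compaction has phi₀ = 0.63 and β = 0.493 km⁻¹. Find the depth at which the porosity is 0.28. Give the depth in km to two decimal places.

1.64 km

Invert Athy's law: Z = ln(phi₀/phi) / β
Z = ln(0.63/0.28) / 0.493 = ln(2.25) / 0.493 = 0.8109 / 0.493 = 1.645 km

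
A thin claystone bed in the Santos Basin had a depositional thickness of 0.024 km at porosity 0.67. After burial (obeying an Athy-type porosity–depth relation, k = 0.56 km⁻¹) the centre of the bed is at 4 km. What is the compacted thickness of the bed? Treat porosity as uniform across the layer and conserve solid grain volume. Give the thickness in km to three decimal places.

Porosity at 4 km: phi = 0.67·exp(−0.56×4) = 0.0713
Solid-volume conservation: h(1−phi) = h₀(1−phi₀) ⇒ h = h₀·(1−phi₀)/(1−phi)
h = 0.024 × (1 − 0.67)/(1 − 0.0713) = 0.024 × 0.3553 = 0.0085 km

0.009 km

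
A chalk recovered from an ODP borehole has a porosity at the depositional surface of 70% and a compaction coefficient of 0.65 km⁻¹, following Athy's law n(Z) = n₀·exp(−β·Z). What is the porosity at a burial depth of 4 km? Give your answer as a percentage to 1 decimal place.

n = n₀·exp(−β·Z) = 0.7 × exp(−0.65 × 4) = 0.7 × exp(−2.6)
  = 0.7 × 0.0743 = 0.0520

5.2%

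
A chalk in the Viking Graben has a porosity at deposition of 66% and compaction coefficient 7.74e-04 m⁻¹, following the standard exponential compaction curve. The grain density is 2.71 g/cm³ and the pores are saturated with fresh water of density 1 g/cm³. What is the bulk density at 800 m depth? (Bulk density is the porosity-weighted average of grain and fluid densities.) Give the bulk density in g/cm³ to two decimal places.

Working in km (1 km = 1000 m; k in km⁻¹ = k in m⁻¹ × 1000):
Porosity at depth: n = 0.66·exp(−0.774×0.8) = 0.66×0.5384 = 0.3553
Bulk density: ρ_b = (1−n)ρ_g + n·ρ_f = 0.6447×2.71 + 0.3553×1
       = 1.747 + 0.355 = 2.102 g/cm³

2.10 g/cm³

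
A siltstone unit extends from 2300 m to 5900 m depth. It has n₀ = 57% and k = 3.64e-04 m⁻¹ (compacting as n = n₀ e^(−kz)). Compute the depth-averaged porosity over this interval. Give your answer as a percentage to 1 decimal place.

Working in km (1 km = 1000 m; k in km⁻¹ = k in m⁻¹ × 1000):
⟨n⟩ = (1/(z₂−z₁)) ∫ n₀ e^(−kz) dz = n₀·(e^(−k·z₁) − e^(−k·z₂)) / (k·(z₂−z₁))
e^(−0.364×2.3) = 0.4329; e^(−0.364×5.9) = 0.1168
⟨n⟩ = 0.57 × (0.4329 − 0.1168) / (0.364 × 3.6) = 0.57 × 0.2413 = 0.1375

13.8%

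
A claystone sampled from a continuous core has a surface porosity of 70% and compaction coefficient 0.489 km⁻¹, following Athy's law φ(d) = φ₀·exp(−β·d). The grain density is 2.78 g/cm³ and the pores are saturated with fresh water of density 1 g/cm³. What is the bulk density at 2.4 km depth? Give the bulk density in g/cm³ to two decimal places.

Porosity at depth: φ = 0.7·exp(−0.489×2.4) = 0.7×0.3093 = 0.2165
Bulk density: ρ_b = (1−φ)ρ_g + φ·ρ_f = 0.7835×2.78 + 0.2165×1
       = 2.178 + 0.216 = 2.395 g/cm³

2.39 g/cm³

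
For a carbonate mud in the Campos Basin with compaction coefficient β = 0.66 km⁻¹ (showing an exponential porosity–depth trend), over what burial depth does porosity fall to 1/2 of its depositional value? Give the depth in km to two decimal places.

φ/φ₀ = 1/2 ⇒ exp(−β·Z) = 1/2 ⇒ Z = ln(2) / β
Z = 0.6931 / 0.66 = 1.050 km

1.05 km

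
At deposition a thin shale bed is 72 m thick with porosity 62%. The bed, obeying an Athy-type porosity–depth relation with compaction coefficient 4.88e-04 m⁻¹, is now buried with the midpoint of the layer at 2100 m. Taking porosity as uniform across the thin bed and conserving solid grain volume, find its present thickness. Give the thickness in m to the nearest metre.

Working in km (1 km = 1000 m; β in km⁻¹ = β in m⁻¹ × 1000):
Porosity at 2.1 km: phi = 0.62·exp(−0.488×2.1) = 0.2225
Solid-volume conservation: h(1−phi) = h₀(1−phi₀) ⇒ h = h₀·(1−phi₀)/(1−phi)
h = 0.072 × (1 − 0.62)/(1 − 0.2225) = 0.072 × 0.4887 = 0.0352 km

35 m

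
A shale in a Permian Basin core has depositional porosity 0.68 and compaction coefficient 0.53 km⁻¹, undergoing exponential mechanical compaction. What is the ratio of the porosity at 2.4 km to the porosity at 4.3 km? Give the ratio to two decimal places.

phi(d₁)/phi(d₂) = e^(−k·d₁)/e^(−k·d₂) = e^{k(d₂−d₁)}
= exp(0.53 × 1.9) = exp(1.007) = 2.7374

2.74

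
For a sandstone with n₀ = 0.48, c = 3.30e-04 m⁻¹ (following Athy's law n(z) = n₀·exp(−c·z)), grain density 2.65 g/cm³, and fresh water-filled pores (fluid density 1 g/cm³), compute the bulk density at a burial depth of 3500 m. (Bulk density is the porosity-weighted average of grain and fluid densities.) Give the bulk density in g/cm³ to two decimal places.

2.40 g/cm³

Working in km (1 km = 1000 m; c in km⁻¹ = c in m⁻¹ × 1000):
Porosity at depth: n = 0.48·exp(−0.33×3.5) = 0.48×0.3151 = 0.1512
Bulk density: ρ_b = (1−n)ρ_g + n·ρ_f = 0.8488×2.65 + 0.1512×1
       = 2.249 + 0.151 = 2.400 g/cm³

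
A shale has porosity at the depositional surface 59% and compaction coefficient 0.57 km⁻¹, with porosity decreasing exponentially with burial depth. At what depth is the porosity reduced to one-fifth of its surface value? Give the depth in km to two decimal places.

2.82 km

φ/φ₀ = 1/5 ⇒ exp(−c·z) = 1/5 ⇒ z = ln(5) / c
z = 1.6094 / 0.57 = 2.824 km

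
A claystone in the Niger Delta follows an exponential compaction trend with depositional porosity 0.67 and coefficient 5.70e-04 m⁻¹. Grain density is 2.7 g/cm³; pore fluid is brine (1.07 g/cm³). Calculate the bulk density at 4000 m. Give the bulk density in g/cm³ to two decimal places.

2.59 g/cm³

Working in km (1 km = 1000 m; β in km⁻¹ = β in m⁻¹ × 1000):
Porosity at depth: φ = 0.67·exp(−0.57×4) = 0.67×0.1023 = 0.0685
Bulk density: ρ_b = (1−φ)ρ_g + φ·ρ_f = 0.9315×2.7 + 0.0685×1.07
       = 2.515 + 0.073 = 2.588 g/cm³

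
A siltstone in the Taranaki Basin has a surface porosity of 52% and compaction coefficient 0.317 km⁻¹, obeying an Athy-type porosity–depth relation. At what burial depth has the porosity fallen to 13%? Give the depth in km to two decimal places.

4.37 km

Invert Athy's law: z = ln(φ₀/φ) / β
z = ln(0.52/0.13) / 0.317 = ln(4) / 0.317 = 1.3863 / 0.317 = 4.373 km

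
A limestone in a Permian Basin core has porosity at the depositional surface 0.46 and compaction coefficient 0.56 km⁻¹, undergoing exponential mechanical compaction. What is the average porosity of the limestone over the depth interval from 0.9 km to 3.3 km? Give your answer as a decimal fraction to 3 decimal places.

⟨φ⟩ = (1/(Z₂−Z₁)) ∫ φ₀ e^(−cZ) dZ = φ₀·(e^(−c·Z₁) − e^(−c·Z₂)) / (c·(Z₂−Z₁))
e^(−0.56×0.9) = 0.6041; e^(−0.56×3.3) = 0.1576
⟨φ⟩ = 0.46 × (0.6041 − 0.1576) / (0.56 × 2.4) = 0.46 × 0.3323 = 0.1528

0.153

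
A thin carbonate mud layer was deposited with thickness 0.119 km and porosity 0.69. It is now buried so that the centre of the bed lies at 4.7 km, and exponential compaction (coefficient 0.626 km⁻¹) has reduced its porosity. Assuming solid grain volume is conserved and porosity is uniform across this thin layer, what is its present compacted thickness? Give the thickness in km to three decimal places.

Porosity at 4.7 km: n = 0.69·exp(−0.626×4.7) = 0.0364
Solid-volume conservation: h(1−n) = h₀(1−n₀) ⇒ h = h₀·(1−n₀)/(1−n)
h = 0.119 × (1 − 0.69)/(1 − 0.0364) = 0.119 × 0.3217 = 0.0383 km

0.038 km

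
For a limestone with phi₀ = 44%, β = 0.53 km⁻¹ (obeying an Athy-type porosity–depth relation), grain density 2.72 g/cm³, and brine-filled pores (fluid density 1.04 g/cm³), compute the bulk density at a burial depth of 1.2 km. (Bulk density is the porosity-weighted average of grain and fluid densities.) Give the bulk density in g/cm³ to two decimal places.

Porosity at depth: phi = 0.44·exp(−0.53×1.2) = 0.44×0.5294 = 0.2329
Bulk density: ρ_b = (1−phi)ρ_g + phi·ρ_f = 0.7671×2.72 + 0.2329×1.04
       = 2.086 + 0.242 = 2.329 g/cm³

2.33 g/cm³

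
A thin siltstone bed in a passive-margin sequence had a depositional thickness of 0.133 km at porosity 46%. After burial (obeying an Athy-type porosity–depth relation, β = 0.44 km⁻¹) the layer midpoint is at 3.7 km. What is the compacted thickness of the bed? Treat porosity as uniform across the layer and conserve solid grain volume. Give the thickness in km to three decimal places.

0.079 km

Porosity at 3.7 km: phi = 0.46·exp(−0.44×3.7) = 0.0903
Solid-volume conservation: h(1−phi) = h₀(1−phi₀) ⇒ h = h₀·(1−phi₀)/(1−phi)
h = 0.133 × (1 − 0.46)/(1 − 0.0903) = 0.133 × 0.5936 = 0.0789 km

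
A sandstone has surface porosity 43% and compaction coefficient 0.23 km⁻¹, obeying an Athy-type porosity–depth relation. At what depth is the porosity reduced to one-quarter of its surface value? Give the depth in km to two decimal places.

6.03 km

φ/φ₀ = 1/4 ⇒ exp(−k·Z) = 1/4 ⇒ Z = ln(4) / k
Z = 1.3863 / 0.23 = 6.027 km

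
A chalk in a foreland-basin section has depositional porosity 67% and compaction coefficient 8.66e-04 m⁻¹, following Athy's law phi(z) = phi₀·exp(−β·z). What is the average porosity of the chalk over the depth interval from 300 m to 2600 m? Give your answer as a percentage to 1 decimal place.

Working in km (1 km = 1000 m; β in km⁻¹ = β in m⁻¹ × 1000):
⟨phi⟩ = (1/(z₂−z₁)) ∫ phi₀ e^(−βz) dz = phi₀·(e^(−β·z₁) − e^(−β·z₂)) / (β·(z₂−z₁))
e^(−0.866×0.3) = 0.7712; e^(−0.866×2.6) = 0.1052
⟨phi⟩ = 0.67 × (0.7712 − 0.1052) / (0.866 × 2.3) = 0.67 × 0.3344 = 0.2240

22.4%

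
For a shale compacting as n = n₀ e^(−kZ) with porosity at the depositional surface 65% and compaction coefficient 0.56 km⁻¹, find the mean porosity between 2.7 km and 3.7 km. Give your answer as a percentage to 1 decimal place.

⟨n⟩ = (1/(Z₂−Z₁)) ∫ n₀ e^(−kZ) dZ = n₀·(e^(−k·Z₁) − e^(−k·Z₂)) / (k·(Z₂−Z₁))
e^(−0.56×2.7) = 0.2205; e^(−0.56×3.7) = 0.1259
⟨n⟩ = 0.65 × (0.2205 − 0.1259) / (0.56 × 1) = 0.65 × 0.1688 = 0.1097

11.0%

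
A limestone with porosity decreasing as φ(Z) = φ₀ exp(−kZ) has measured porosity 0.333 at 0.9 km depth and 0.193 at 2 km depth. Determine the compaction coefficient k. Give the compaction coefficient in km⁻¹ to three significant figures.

0.496 km⁻¹

Athy: φ(Z) = φ₀ e^(−kZ) ⇒ φ₁/φ₂ = e^{k(Z₂−Z₁)} ⇒ k = ln(φ₁/φ₂)/(Z₂−Z₁)
k = ln(0.333/0.193) / (2 − 0.9) = ln(1.725) / 1.1 = 0.5455 / 1.1 = 0.4959 km⁻¹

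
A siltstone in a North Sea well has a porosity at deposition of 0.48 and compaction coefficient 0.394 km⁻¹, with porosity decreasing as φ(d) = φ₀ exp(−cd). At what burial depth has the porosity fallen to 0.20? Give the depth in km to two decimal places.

Invert Athy's law: d = ln(φ₀/φ) / c
d = ln(0.48/0.2) / 0.394 = ln(2.4) / 0.394 = 0.8755 / 0.394 = 2.222 km

2.22 km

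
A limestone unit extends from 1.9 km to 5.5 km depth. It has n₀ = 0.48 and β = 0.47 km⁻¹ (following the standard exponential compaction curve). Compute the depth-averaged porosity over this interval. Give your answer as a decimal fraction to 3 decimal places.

0.095

⟨n⟩ = (1/(z₂−z₁)) ∫ n₀ e^(−βz) dz = n₀·(e^(−β·z₁) − e^(−β·z₂)) / (β·(z₂−z₁))
e^(−0.47×1.9) = 0.4094; e^(−0.47×5.5) = 0.0754
⟨n⟩ = 0.48 × (0.4094 − 0.0754) / (0.47 × 3.6) = 0.48 × 0.1974 = 0.0948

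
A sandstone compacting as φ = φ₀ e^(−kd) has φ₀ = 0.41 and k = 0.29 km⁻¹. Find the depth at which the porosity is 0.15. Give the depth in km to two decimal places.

3.47 km

Invert Athy's law: d = ln(φ₀/φ) / k
d = ln(0.41/0.15) / 0.29 = ln(2.733) / 0.29 = 1.0055 / 0.29 = 3.467 km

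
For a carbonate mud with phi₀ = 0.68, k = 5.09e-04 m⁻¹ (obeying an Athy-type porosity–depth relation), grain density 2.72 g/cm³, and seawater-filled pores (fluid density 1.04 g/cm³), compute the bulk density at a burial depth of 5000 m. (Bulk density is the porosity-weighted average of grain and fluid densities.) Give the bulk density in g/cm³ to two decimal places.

Working in km (1 km = 1000 m; k in km⁻¹ = k in m⁻¹ × 1000):
Porosity at depth: phi = 0.68·exp(−0.509×5) = 0.68×0.0785 = 0.0534
Bulk density: ρ_b = (1−phi)ρ_g + phi·ρ_f = 0.9466×2.72 + 0.0534×1.04
       = 2.575 + 0.055 = 2.630 g/cm³

2.63 g/cm³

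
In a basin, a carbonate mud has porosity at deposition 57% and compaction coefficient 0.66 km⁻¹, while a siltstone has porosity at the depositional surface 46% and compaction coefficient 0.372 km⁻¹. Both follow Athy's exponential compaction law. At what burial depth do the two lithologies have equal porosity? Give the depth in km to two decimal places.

0.74 km

Set n₀ₐ e^(−kₐz) = n₀ᵦ e^(−kᵦz) ⇒ ln(n₀ₐ/n₀ᵦ) = (kₐ − kᵦ)·z
z = ln(0.57/0.46) / (0.66 − 0.372) = 0.2144 / 0.288 = 0.744 km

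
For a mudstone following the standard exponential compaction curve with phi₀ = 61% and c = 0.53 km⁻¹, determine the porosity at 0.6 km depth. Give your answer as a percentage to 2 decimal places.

phi = phi₀·exp(−c·d) = 0.61 × exp(−0.53 × 0.6) = 0.61 × exp(−0.318)
  = 0.61 × 0.7276 = 0.4438

44.38%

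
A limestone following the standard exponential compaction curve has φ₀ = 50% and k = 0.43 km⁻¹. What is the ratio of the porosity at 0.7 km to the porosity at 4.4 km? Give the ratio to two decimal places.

φ(z₁)/φ(z₂) = e^(−k·z₁)/e^(−k·z₂) = e^{k(z₂−z₁)}
= exp(0.43 × 3.7) = exp(1.591) = 4.9087

4.91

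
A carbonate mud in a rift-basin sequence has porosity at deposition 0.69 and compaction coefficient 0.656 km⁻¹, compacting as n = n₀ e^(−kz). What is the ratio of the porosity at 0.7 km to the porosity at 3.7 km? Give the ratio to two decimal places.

7.16

n(z₁)/n(z₂) = e^(−k·z₁)/e^(−k·z₂) = e^{k(z₂−z₁)}
= exp(0.656 × 3) = exp(1.968) = 7.1563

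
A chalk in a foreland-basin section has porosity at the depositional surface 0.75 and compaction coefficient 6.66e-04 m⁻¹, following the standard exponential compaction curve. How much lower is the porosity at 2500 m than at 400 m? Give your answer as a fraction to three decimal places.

Working in km (1 km = 1000 m; c in km⁻¹ = c in m⁻¹ × 1000):
φ(0.4) = 0.75·e^(−0.666×0.4) = 0.5746
φ(2.5) = 0.75·e^(−0.666×2.5) = 0.1419
Δφ = 0.5746 − 0.1419 = 0.4327

0.433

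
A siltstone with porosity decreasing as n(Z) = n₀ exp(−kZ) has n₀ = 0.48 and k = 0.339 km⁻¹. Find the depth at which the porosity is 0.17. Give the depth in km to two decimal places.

3.06 km

Invert Athy's law: Z = ln(n₀/n) / k
Z = ln(0.48/0.17) / 0.339 = ln(2.824) / 0.339 = 1.0380 / 0.339 = 3.062 km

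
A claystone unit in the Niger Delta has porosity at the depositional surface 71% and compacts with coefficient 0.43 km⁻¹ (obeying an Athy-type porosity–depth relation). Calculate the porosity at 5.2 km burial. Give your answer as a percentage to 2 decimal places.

7.59%

phi = phi₀·exp(−k·Z) = 0.71 × exp(−0.43 × 5.2) = 0.71 × exp(−2.236)
  = 0.71 × 0.1069 = 0.0759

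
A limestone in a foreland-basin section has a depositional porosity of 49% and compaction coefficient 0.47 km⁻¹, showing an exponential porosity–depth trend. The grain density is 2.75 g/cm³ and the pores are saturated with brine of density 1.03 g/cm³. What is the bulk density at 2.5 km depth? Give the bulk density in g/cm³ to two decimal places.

Porosity at depth: φ = 0.49·exp(−0.47×2.5) = 0.49×0.3088 = 0.1513
Bulk density: ρ_b = (1−φ)ρ_g + φ·ρ_f = 0.8487×2.75 + 0.1513×1.03
       = 2.334 + 0.156 = 2.490 g/cm³

2.49 g/cm³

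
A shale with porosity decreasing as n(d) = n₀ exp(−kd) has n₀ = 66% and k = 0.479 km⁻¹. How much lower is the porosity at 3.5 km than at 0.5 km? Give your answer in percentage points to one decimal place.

n(0.5) = 0.66·e^(−0.479×0.5) = 0.5194
n(3.5) = 0.66·e^(−0.479×3.5) = 0.1234
Δn = 0.5194 − 0.1234 = 0.3960

39.6 percentage points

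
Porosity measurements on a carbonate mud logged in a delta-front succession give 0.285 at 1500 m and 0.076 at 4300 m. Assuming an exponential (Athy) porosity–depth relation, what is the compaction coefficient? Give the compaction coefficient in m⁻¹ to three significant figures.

0.000472 m⁻¹

Working in km (1 km = 1000 m; c in km⁻¹ = c in m⁻¹ × 1000):
Athy: phi(z) = phi₀ e^(−cz) ⇒ phi₁/phi₂ = e^{c(z₂−z₁)} ⇒ c = ln(phi₁/phi₂)/(z₂−z₁)
c = ln(0.285/0.076) / (4.3 − 1.5) = ln(3.75) / 2.8 = 1.3218 / 2.8 = 0.4721 km⁻¹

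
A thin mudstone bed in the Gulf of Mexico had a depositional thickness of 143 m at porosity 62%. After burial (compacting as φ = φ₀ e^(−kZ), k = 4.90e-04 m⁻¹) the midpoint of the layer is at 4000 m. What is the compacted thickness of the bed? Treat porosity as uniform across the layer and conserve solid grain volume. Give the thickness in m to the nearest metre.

60 m

Working in km (1 km = 1000 m; k in km⁻¹ = k in m⁻¹ × 1000):
Porosity at 4 km: φ = 0.62·exp(−0.49×4) = 0.0873
Solid-volume conservation: h(1−φ) = h₀(1−φ₀) ⇒ h = h₀·(1−φ₀)/(1−φ)
h = 0.143 × (1 − 0.62)/(1 − 0.0873) = 0.143 × 0.4164 = 0.0595 km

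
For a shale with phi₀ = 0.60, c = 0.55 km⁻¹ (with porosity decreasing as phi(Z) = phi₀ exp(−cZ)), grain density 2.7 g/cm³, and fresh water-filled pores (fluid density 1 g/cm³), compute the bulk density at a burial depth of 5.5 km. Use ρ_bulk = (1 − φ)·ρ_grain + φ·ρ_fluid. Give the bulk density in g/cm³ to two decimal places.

Porosity at depth: phi = 0.6·exp(−0.55×5.5) = 0.6×0.0486 = 0.0291
Bulk density: ρ_b = (1−phi)ρ_g + phi·ρ_f = 0.9709×2.7 + 0.0291×1
       = 2.621 + 0.029 = 2.650 g/cm³

2.65 g/cm³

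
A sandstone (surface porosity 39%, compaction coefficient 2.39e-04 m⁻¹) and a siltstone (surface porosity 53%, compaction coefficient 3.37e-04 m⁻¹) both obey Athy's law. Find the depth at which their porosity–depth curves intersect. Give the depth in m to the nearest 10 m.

Working in km (1 km = 1000 m; β in km⁻¹ = β in m⁻¹ × 1000):
Set phi₀ₐ e^(−βₐz) = phi₀ᵦ e^(−βᵦz) ⇒ ln(phi₀ₐ/phi₀ᵦ) = (βₐ − βᵦ)·z
z = ln(0.39/0.53) / (0.239 − 0.337) = -0.3067 / -0.098 = 3.130 km

3130 m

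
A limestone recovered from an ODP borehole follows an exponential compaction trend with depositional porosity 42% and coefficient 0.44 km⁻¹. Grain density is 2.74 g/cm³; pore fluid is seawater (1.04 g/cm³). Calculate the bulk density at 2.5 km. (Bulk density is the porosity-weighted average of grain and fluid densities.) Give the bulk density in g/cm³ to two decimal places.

Porosity at depth: phi = 0.42·exp(−0.44×2.5) = 0.42×0.3329 = 0.1398
Bulk density: ρ_b = (1−phi)ρ_g + phi·ρ_f = 0.8602×2.74 + 0.1398×1.04
       = 2.357 + 0.145 = 2.502 g/cm³

2.50 g/cm³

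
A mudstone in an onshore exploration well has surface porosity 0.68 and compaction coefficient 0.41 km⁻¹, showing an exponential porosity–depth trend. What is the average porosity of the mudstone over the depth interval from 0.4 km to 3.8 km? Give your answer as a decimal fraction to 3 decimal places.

⟨phi⟩ = (1/(d₂−d₁)) ∫ phi₀ e^(−βd) dd = phi₀·(e^(−β·d₁) − e^(−β·d₂)) / (β·(d₂−d₁))
e^(−0.41×0.4) = 0.8487; e^(−0.41×3.8) = 0.2106
⟨phi⟩ = 0.68 × (0.8487 − 0.2106) / (0.41 × 3.4) = 0.68 × 0.4578 = 0.3113

0.311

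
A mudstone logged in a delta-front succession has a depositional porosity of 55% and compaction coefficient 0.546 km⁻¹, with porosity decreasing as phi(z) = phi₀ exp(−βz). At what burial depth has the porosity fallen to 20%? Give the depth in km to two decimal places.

1.85 km

Invert Athy's law: z = ln(phi₀/phi) / β
z = ln(0.55/0.2) / 0.546 = ln(2.75) / 0.546 = 1.0116 / 0.546 = 1.853 km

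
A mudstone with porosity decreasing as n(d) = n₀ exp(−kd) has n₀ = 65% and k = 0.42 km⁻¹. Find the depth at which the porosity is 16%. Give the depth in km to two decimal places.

3.34 km

Invert Athy's law: d = ln(n₀/n) / k
d = ln(0.65/0.16) / 0.42 = ln(4.062) / 0.42 = 1.4018 / 0.42 = 3.338 km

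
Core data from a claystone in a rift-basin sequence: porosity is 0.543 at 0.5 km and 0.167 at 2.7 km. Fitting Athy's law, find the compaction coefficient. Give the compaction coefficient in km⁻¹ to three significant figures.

Athy: φ(z) = φ₀ e^(−kz) ⇒ φ₁/φ₂ = e^{k(z₂−z₁)} ⇒ k = ln(φ₁/φ₂)/(z₂−z₁)
k = ln(0.543/0.167) / (2.7 − 0.5) = ln(3.251) / 2.2 = 1.1791 / 2.2 = 0.536 km⁻¹

0.536 km⁻¹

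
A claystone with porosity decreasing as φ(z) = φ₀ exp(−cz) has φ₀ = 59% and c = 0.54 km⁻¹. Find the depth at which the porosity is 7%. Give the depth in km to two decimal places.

3.95 km

Invert Athy's law: z = ln(φ₀/φ) / c
z = ln(0.59/0.07) / 0.54 = ln(8.429) / 0.54 = 2.1316 / 0.54 = 3.947 km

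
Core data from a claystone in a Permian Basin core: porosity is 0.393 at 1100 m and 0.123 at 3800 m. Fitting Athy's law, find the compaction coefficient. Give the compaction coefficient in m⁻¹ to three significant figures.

Working in km (1 km = 1000 m; β in km⁻¹ = β in m⁻¹ × 1000):
Athy: n(z) = n₀ e^(−βz) ⇒ n₁/n₂ = e^{β(z₂−z₁)} ⇒ β = ln(n₁/n₂)/(z₂−z₁)
β = ln(0.393/0.123) / (3.8 − 1.1) = ln(3.195) / 2.7 = 1.1616 / 2.7 = 0.4302 km⁻¹

0.000430 m⁻¹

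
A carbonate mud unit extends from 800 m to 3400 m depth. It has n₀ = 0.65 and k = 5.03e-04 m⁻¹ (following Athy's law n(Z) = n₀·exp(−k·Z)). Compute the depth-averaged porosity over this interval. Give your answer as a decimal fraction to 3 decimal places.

0.242

Working in km (1 km = 1000 m; k in km⁻¹ = k in m⁻¹ × 1000):
⟨n⟩ = (1/(Z₂−Z₁)) ∫ n₀ e^(−kZ) dZ = n₀·(e^(−k·Z₁) − e^(−k·Z₂)) / (k·(Z₂−Z₁))
e^(−0.503×0.8) = 0.6687; e^(−0.503×3.4) = 0.1808
⟨n⟩ = 0.65 × (0.6687 − 0.1808) / (0.503 × 2.6) = 0.65 × 0.3731 = 0.2425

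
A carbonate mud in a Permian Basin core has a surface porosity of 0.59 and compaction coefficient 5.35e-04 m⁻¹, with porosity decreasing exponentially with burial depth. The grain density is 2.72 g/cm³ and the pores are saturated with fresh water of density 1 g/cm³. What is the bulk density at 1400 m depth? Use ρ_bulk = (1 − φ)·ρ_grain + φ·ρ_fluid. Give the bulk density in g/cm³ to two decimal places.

2.24 g/cm³

Working in km (1 km = 1000 m; c in km⁻¹ = c in m⁻¹ × 1000):
Porosity at depth: n = 0.59·exp(−0.535×1.4) = 0.59×0.4728 = 0.2790
Bulk density: ρ_b = (1−n)ρ_g + n·ρ_f = 0.7210×2.72 + 0.2790×1
       = 1.961 + 0.279 = 2.240 g/cm³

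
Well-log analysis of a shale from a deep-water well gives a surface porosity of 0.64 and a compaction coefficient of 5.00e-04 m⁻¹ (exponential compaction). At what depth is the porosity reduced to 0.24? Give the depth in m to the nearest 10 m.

Working in km (1 km = 1000 m; c in km⁻¹ = c in m⁻¹ × 1000):
Invert Athy's law: z = ln(phi₀/phi) / c
z = ln(0.64/0.24) / 0.5 = ln(2.667) / 0.5 = 0.9808 / 0.5 = 1.962 km

1960 m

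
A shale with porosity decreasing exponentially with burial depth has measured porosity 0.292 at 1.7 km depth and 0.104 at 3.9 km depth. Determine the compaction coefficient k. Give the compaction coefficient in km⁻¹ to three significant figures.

Athy: n(z) = n₀ e^(−kz) ⇒ n₁/n₂ = e^{k(z₂−z₁)} ⇒ k = ln(n₁/n₂)/(z₂−z₁)
k = ln(0.292/0.104) / (3.9 − 1.7) = ln(2.808) / 2.2 = 1.0324 / 2.2 = 0.4693 km⁻¹

0.469 km⁻¹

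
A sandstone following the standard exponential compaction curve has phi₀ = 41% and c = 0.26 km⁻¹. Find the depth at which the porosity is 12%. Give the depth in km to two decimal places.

Invert Athy's law: Z = ln(phi₀/phi) / c
Z = ln(0.41/0.12) / 0.26 = ln(3.417) / 0.26 = 1.2287 / 0.26 = 4.726 km

4.73 km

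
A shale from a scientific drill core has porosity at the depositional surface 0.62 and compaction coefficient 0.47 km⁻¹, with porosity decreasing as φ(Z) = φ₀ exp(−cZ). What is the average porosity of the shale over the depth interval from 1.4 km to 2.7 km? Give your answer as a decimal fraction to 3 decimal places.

0.240

⟨φ⟩ = (1/(Z₂−Z₁)) ∫ φ₀ e^(−cZ) dZ = φ₀·(e^(−c·Z₁) − e^(−c·Z₂)) / (c·(Z₂−Z₁))
e^(−0.47×1.4) = 0.5179; e^(−0.47×2.7) = 0.2811
⟨φ⟩ = 0.62 × (0.5179 − 0.2811) / (0.47 × 1.3) = 0.62 × 0.3875 = 0.2403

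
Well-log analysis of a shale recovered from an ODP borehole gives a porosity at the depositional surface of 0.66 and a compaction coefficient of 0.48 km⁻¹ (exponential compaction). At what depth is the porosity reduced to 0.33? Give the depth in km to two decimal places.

1.44 km

Invert Athy's law: Z = ln(n₀/n) / β
Z = ln(0.66/0.33) / 0.48 = ln(2) / 0.48 = 0.6931 / 0.48 = 1.444 km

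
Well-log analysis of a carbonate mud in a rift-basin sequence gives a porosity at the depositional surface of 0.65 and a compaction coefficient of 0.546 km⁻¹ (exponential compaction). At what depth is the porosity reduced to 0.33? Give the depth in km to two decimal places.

Invert Athy's law: Z = ln(φ₀/φ) / k
Z = ln(0.65/0.33) / 0.546 = ln(1.97) / 0.546 = 0.6779 / 0.546 = 1.242 km

1.24 km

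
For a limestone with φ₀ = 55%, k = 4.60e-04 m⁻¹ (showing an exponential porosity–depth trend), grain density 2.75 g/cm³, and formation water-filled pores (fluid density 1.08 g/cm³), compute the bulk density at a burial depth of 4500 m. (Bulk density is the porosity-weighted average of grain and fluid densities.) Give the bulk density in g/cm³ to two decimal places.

Working in km (1 km = 1000 m; k in km⁻¹ = k in m⁻¹ × 1000):
Porosity at depth: φ = 0.55·exp(−0.46×4.5) = 0.55×0.1262 = 0.0694
Bulk density: ρ_b = (1−φ)ρ_g + φ·ρ_f = 0.9306×2.75 + 0.0694×1.08
       = 2.559 + 0.075 = 2.634 g/cm³

2.63 g/cm³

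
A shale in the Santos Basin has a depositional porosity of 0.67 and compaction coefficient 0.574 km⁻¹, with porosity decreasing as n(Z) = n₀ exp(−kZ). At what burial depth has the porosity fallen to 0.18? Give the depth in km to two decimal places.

2.29 km

Invert Athy's law: Z = ln(n₀/n) / k
Z = ln(0.67/0.18) / 0.574 = ln(3.722) / 0.574 = 1.3143 / 0.574 = 2.290 km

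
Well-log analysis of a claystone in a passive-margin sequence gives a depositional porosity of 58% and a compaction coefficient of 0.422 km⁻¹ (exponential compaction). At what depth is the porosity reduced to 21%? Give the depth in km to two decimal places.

2.41 km

Invert Athy's law: d = ln(φ₀/φ) / c
d = ln(0.58/0.21) / 0.422 = ln(2.762) / 0.422 = 1.0159 / 0.422 = 2.407 km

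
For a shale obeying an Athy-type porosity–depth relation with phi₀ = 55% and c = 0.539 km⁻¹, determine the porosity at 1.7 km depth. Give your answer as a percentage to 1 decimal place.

phi = phi₀·exp(−c·Z) = 0.55 × exp(−0.539 × 1.7) = 0.55 × exp(−0.9163)
  = 0.55 × 0.4000 = 0.2200

22.0%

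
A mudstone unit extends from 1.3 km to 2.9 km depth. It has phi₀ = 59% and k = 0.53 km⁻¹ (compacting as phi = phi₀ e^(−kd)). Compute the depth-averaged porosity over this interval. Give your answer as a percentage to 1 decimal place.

⟨phi⟩ = (1/(d₂−d₁)) ∫ phi₀ e^(−kd) dd = phi₀·(e^(−k·d₁) − e^(−k·d₂)) / (k·(d₂−d₁))
e^(−0.53×1.3) = 0.5021; e^(−0.53×2.9) = 0.2150
⟨phi⟩ = 0.59 × (0.5021 − 0.2150) / (0.53 × 1.6) = 0.59 × 0.3385 = 0.1997

20.0%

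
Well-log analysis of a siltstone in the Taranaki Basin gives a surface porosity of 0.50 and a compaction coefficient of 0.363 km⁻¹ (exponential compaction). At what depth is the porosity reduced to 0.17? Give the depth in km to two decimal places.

2.97 km

Invert Athy's law: d = ln(φ₀/φ) / k
d = ln(0.5/0.17) / 0.363 = ln(2.941) / 0.363 = 1.0788 / 0.363 = 2.972 km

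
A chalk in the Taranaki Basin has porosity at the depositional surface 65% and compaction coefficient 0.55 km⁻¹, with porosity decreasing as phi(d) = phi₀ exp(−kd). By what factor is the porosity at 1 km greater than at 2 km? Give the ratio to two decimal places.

1.73

phi(d₁)/phi(d₂) = e^(−k·d₁)/e^(−k·d₂) = e^{k(d₂−d₁)}
= exp(0.55 × 1) = exp(0.55) = 1.7333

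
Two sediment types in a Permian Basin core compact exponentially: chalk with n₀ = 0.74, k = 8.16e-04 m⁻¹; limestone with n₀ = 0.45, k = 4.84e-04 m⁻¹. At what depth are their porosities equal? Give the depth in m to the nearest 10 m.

Working in km (1 km = 1000 m; k in km⁻¹ = k in m⁻¹ × 1000):
Set n₀ₐ e^(−kₐz) = n₀ᵦ e^(−kᵦz) ⇒ ln(n₀ₐ/n₀ᵦ) = (kₐ − kᵦ)·z
z = ln(0.74/0.45) / (0.816 − 0.484) = 0.4974 / 0.332 = 1.498 km

1500 m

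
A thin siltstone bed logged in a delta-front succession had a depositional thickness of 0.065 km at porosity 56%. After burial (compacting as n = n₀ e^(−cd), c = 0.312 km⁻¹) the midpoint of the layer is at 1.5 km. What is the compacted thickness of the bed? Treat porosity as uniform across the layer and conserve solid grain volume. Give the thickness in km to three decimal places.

Porosity at 1.5 km: n = 0.56·exp(−0.312×1.5) = 0.3507
Solid-volume conservation: h(1−n) = h₀(1−n₀) ⇒ h = h₀·(1−n₀)/(1−n)
h = 0.065 × (1 − 0.56)/(1 − 0.3507) = 0.065 × 0.6777 = 0.0440 km

0.044 km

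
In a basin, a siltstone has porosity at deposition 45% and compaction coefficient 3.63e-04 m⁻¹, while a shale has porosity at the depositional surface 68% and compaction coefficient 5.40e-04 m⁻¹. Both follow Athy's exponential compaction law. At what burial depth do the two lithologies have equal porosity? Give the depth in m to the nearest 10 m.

Working in km (1 km = 1000 m; β in km⁻¹ = β in m⁻¹ × 1000):
Set n₀ₐ e^(−βₐd) = n₀ᵦ e^(−βᵦd) ⇒ ln(n₀ₐ/n₀ᵦ) = (βₐ − βᵦ)·d
d = ln(0.45/0.68) / (0.363 − 0.54) = -0.4128 / -0.177 = 2.332 km

2330 m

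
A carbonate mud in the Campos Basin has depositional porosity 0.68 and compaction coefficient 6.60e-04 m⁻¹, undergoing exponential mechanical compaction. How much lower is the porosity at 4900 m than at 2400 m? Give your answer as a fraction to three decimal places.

Working in km (1 km = 1000 m; β in km⁻¹ = β in m⁻¹ × 1000):
n(2.4) = 0.68·e^(−0.66×2.4) = 0.1395
n(4.9) = 0.68·e^(−0.66×4.9) = 0.0268
Δn = 0.1395 − 0.0268 = 0.1127

0.113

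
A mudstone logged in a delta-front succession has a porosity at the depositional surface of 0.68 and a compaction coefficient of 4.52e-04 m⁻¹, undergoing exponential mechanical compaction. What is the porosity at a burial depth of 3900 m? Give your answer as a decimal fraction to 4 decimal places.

Working in km (1 km = 1000 m; k in km⁻¹ = k in m⁻¹ × 1000):
n = n₀·exp(−k·Z) = 0.68 × exp(−0.452 × 3.9) = 0.68 × exp(−1.763)
  = 0.68 × 0.1716 = 0.1167

0.1167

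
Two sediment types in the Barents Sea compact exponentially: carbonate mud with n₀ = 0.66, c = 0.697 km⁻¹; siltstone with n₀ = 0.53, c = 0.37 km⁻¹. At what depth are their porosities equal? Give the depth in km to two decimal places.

Set n₀ₐ e^(−cₐZ) = n₀ᵦ e^(−cᵦZ) ⇒ ln(n₀ₐ/n₀ᵦ) = (cₐ − cᵦ)·Z
Z = ln(0.66/0.53) / (0.697 − 0.37) = 0.2194 / 0.327 = 0.671 km

0.67 km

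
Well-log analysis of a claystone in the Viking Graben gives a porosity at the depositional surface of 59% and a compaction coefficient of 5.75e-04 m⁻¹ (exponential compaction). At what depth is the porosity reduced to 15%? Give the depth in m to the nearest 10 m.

Working in km (1 km = 1000 m; β in km⁻¹ = β in m⁻¹ × 1000):
Invert Athy's law: d = ln(n₀/n) / β
d = ln(0.59/0.15) / 0.575 = ln(3.933) / 0.575 = 1.3695 / 0.575 = 2.382 km

2380 m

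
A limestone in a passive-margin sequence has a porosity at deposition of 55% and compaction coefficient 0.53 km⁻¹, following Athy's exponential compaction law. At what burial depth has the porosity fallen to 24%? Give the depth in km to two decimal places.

1.56 km

Invert Athy's law: z = ln(phi₀/phi) / c
z = ln(0.55/0.24) / 0.53 = ln(2.292) / 0.53 = 0.8293 / 0.53 = 1.565 km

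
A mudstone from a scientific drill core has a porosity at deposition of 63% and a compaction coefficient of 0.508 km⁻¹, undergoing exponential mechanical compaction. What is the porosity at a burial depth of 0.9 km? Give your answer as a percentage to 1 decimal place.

n = n₀·exp(−k·d) = 0.63 × exp(−0.508 × 0.9) = 0.63 × exp(−0.4572)
  = 0.63 × 0.6331 = 0.3988

39.9%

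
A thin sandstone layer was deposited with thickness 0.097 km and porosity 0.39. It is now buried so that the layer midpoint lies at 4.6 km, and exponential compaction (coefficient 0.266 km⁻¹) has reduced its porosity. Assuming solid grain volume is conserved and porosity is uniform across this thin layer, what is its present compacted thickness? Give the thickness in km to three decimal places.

Porosity at 4.6 km: n = 0.39·exp(−0.266×4.6) = 0.1147
Solid-volume conservation: h(1−n) = h₀(1−n₀) ⇒ h = h₀·(1−n₀)/(1−n)
h = 0.097 × (1 − 0.39)/(1 − 0.1147) = 0.097 × 0.6891 = 0.0668 km

0.067 km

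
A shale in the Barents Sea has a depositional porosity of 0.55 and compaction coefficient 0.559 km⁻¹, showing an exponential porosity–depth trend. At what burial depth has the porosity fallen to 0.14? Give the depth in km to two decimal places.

2.45 km

Invert Athy's law: z = ln(phi₀/phi) / c
z = ln(0.55/0.14) / 0.559 = ln(3.929) / 0.559 = 1.3683 / 0.559 = 2.448 km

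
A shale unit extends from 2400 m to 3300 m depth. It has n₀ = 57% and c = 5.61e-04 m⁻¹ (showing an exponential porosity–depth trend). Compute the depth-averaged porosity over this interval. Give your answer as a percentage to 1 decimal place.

Working in km (1 km = 1000 m; c in km⁻¹ = c in m⁻¹ × 1000):
⟨n⟩ = (1/(Z₂−Z₁)) ∫ n₀ e^(−cZ) dZ = n₀·(e^(−c·Z₁) − e^(−c·Z₂)) / (c·(Z₂−Z₁))
e^(−0.561×2.4) = 0.2602; e^(−0.561×3.3) = 0.1570
⟨n⟩ = 0.57 × (0.2602 − 0.1570) / (0.561 × 0.9) = 0.57 × 0.2043 = 0.1164

11.6%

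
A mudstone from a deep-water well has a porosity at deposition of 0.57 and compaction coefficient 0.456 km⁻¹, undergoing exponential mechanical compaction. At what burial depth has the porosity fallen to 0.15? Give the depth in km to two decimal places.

Invert Athy's law: Z = ln(φ₀/φ) / k
Z = ln(0.57/0.15) / 0.456 = ln(3.8) / 0.456 = 1.3350 / 0.456 = 2.928 km

2.93 km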